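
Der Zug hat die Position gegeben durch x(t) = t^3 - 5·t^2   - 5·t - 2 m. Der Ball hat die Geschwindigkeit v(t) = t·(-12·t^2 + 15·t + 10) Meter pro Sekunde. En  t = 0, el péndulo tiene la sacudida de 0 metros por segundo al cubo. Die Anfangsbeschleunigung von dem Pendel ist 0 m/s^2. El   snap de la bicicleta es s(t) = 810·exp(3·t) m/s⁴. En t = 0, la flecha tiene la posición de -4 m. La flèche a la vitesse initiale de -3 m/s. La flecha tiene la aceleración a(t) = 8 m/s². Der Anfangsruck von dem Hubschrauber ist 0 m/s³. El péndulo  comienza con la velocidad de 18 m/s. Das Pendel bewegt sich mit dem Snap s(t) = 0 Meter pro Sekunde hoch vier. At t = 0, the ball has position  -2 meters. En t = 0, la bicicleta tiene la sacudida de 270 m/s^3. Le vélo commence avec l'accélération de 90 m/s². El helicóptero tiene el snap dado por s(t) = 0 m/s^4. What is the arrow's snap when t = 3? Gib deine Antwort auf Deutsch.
Ausgehend von der Beschleunigung a(t) = 8, nehmen wir 2 Ableitungen. Mit d/dt von a(t) finden wir j(t) = 0. Mit d/dt von j(t) finden wir s(t) = 0. Mit s(t) = 0 und Einsetzen von t = 3, finden wir s = 0.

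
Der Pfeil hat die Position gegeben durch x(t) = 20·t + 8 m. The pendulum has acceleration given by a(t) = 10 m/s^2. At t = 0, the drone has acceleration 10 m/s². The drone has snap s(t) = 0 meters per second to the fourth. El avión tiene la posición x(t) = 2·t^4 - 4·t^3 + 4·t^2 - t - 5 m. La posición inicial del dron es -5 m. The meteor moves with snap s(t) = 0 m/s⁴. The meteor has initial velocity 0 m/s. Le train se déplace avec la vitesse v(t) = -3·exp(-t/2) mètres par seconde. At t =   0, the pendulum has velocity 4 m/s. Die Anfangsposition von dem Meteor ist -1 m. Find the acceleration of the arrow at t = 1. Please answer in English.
Starting from position x(t) = 20·t + 8, we take 2 derivatives. Taking d/dt of x(t), we find v(t) = 20. Differentiating velocity, we get acceleration: a(t) = 0. We have acceleration a(t) = 0. Substituting t = 1: a(1) = 0.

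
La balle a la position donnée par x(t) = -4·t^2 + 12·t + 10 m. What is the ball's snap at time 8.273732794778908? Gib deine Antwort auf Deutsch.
Wir müssen unsere Gleichung für die Position x(t) = -4·t^2 + 12·t + 10 4-mal ableiten. Mit d/dt von x(t) finden wir v(t) = 12 - 8·t. Mit d/dt von v(t) finden wir a(t) = -8. Mit d/dt von a(t) finden wir j(t) = 0. Die Ableitung von dem Ruck ergibt den Snap: s(t) = 0. Wir haben den Snap s(t) = 0. Durch Einsetzen von t = 8.273732794778908: s(8.273732794778908) = 0.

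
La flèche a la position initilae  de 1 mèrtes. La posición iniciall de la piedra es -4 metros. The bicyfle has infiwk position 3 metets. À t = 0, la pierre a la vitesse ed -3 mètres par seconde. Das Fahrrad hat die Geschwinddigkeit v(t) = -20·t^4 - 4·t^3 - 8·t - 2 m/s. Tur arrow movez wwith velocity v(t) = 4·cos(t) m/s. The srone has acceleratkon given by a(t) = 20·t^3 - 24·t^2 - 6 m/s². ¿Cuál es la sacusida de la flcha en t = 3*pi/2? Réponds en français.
Nous devons dériver notre équation de la vitesse v(t) = 4·cos(t) 2 fois. En prenant d/dt de v(t), nous trouvons a(t) = -4·sin(t). En dérivant l'accélération, nous obtenons le jerk: j(t) = -4·cos(t). De l'équation du jerk j(t) = -4·cos(t), nous substituons t = 3*pi/2 pour obtenir j = 0.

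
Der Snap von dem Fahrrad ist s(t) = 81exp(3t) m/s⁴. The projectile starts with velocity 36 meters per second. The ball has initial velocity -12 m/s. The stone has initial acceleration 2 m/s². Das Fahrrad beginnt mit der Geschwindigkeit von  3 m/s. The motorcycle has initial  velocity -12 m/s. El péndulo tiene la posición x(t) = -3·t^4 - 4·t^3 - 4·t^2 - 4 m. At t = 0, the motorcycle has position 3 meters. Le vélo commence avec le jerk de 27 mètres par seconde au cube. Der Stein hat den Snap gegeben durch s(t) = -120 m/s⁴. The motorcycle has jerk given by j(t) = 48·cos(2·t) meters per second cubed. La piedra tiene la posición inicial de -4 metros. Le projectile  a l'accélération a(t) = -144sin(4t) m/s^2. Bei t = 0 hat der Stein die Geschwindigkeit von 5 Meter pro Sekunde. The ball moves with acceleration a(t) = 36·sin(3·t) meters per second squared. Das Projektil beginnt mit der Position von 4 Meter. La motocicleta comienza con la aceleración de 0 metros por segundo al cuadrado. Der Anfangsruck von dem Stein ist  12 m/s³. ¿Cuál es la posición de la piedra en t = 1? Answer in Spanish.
Para resolver esto, necesitamos tomar 4 integrales de nuestra ecuación del snap s(t) = -120. Tomando ∫s(t)dt y aplicando j(0) = 12, encontramos j(t) = 12 - 120·t. Tomando ∫j(t)dt y aplicando a(0) = 2, encontramos a(t) = -60·t^2 + 12·t + 2. Integrando la aceleración y usando la condición inicial v(0) = 5, obtenemos v(t) = -20·t^3 + 6·t^2 + 2·t + 5. Integrando la velocidad y usando la condición inicial x(0) = -4, obtenemos x(t) = -5·t^4 + 2·t^3 + t^2 + 5·t - 4. De la ecuación de la posición x(t) = -5·t^4 + 2·t^3 + t^2 + 5·t - 4, sustituimos t = 1 para obtener x = -1.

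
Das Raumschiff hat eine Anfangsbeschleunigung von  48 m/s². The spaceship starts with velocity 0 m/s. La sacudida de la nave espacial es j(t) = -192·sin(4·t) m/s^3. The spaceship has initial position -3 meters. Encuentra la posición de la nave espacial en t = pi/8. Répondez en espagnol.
Partiendo de la sacudida j(t) = -192·sin(4·t), tomamos 3 integrales. La antiderivada de la sacudida, con a(0) = 48, da la aceleración: a(t) = 48·cos(4·t). La antiderivada de la aceleración es la velocidad. Usando v(0) = 0, obtenemos v(t) = 12·sin(4·t). Tomando ∫v(t)dt y aplicando x(0) = -3, encontramos x(t) = -3·cos(4·t). De la ecuación de la posición x(t) = -3·cos(4·t), sustituimos t = pi/8 para obtener x = 0.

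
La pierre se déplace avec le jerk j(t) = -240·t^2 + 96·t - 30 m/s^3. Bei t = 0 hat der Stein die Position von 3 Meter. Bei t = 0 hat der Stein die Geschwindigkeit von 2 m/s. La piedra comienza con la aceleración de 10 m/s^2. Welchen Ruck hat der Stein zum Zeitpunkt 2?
Wir haben den Ruck j(t) = -240·t^2 + 96·t - 30. Durch Einsetzen von t = 2: j(2) = -798.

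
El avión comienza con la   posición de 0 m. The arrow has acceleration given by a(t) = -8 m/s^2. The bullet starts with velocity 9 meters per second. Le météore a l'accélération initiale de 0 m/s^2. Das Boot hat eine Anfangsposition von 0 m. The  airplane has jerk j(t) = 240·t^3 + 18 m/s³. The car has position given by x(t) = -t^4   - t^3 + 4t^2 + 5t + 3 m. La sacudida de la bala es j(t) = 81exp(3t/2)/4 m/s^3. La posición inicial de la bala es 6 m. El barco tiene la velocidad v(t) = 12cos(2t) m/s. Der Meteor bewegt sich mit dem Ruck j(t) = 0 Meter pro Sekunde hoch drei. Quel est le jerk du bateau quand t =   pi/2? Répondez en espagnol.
Debemos derivar nuestra ecuación de la velocidad v(t) = 12·cos(2·t) 2 veces. Derivando la velocidad, obtenemos la aceleración: a(t) = -24·sin(2·t). Tomando d/dt de a(t), encontramos j(t) = -48·cos(2·t). Tenemos la sacudida j(t) = -48·cos(2·t). Sustituyendo t = pi/2: j(pi/2) = 48.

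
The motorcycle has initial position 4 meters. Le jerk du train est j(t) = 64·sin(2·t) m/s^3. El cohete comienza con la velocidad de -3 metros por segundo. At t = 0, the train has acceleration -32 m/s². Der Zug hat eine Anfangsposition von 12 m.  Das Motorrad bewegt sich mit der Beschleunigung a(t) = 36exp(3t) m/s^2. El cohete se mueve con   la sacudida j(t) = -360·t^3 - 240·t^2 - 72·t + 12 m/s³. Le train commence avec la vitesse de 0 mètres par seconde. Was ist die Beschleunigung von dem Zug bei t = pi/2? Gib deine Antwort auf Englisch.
Starting from jerk j(t) = 64·sin(2·t), we take 1 integral. The antiderivative of jerk is acceleration. Using a(0) = -32, we get a(t) = -32·cos(2·t). We have acceleration a(t) = -32·cos(2·t). Substituting t = pi/2: a(pi/2) = 32.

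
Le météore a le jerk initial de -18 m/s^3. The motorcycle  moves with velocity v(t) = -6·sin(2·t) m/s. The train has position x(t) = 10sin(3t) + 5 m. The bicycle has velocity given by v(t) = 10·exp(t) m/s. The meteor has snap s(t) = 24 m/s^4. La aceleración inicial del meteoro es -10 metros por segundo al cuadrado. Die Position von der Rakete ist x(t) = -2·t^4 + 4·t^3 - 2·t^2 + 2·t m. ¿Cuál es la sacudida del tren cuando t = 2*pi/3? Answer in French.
Pour résoudre ceci, nous devons prendre 3 dérivées de notre équation de la position x(t) = 10·sin(3·t) + 5. En dérivant la position, nous obtenons la vitesse: v(t) = 30·cos(3·t). En prenant d/dt de v(t), nous trouvons a(t) = -90·sin(3·t). La dérivée de l'accélération donne le jerk: j(t) = -270·cos(3·t). En utilisant j(t) = -270·cos(3·t) et en substituant t = 2*pi/3, nous trouvons j = -270.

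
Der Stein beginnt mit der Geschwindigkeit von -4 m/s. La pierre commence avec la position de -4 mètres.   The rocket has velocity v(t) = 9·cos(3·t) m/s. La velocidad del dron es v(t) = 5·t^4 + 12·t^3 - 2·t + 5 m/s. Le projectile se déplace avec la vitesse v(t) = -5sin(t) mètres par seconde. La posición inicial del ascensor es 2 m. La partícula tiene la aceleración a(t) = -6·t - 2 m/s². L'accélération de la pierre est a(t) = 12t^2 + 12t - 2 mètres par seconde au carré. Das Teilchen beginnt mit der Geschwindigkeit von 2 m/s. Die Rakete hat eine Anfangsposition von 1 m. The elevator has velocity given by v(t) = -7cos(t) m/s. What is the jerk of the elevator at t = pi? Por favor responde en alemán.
Um dies zu lösen, müssen wir 2 Ableitungen unserer Gleichung für die Geschwindigkeit v(t) = -7·cos(t) nehmen. Die Ableitung von der Geschwindigkeit ergibt die Beschleunigung: a(t) = 7·sin(t). Mit d/dt von a(t) finden wir j(t) = 7·cos(t). Mit j(t) = 7·cos(t) und Einsetzen von t = pi, finden wir j = -7.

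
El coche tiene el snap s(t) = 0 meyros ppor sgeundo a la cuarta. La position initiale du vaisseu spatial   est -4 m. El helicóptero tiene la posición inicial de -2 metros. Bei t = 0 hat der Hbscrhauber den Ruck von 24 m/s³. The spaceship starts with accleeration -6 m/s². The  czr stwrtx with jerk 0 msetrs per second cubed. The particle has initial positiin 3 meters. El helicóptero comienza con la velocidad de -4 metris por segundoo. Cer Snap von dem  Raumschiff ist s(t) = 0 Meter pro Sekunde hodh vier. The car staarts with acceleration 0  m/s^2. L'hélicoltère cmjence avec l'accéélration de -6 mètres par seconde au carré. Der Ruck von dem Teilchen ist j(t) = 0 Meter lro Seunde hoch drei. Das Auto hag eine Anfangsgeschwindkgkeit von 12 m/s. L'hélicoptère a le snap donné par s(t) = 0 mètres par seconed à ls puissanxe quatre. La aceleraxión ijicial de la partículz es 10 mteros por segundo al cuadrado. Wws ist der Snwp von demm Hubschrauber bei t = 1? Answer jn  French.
De l'équation du snap s(t) = 0, nous substituons t = 1 pour obtenir s = 0.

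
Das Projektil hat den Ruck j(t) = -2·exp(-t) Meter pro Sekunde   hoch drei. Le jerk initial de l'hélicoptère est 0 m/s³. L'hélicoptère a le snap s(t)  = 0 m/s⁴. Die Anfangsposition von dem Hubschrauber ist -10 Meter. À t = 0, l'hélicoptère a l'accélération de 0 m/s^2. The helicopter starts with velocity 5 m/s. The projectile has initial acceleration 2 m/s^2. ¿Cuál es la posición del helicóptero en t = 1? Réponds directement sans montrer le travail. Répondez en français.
La position à t = 1 est x = -5.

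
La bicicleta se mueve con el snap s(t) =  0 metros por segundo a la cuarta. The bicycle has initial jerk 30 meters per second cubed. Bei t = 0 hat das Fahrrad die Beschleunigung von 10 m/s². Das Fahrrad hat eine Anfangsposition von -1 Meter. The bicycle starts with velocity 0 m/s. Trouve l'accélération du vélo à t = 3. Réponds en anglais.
To solve this, we need to take 2 integrals of our snap equation s(t) = 0. The antiderivative of snap is jerk. Using j(0) = 30, we get j(t) = 30. Finding the integral of j(t) and using a(0) = 10: a(t) = 30·t + 10. Using a(t) = 30·t + 10 and substituting t = 3, we find a = 100.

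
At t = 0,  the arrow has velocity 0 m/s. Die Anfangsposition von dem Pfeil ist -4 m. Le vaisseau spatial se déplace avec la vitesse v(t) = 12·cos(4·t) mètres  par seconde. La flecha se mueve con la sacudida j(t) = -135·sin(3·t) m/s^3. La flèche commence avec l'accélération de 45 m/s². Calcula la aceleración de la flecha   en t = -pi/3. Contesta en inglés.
We must find the antiderivative of our jerk equation j(t) = -135·sin(3·t) 1 time. Taking ∫j(t)dt and applying a(0) = 45, we find a(t) = 45·cos(3·t). We have acceleration a(t) = 45·cos(3·t). Substituting t = -pi/3: a(-pi/3) = -45.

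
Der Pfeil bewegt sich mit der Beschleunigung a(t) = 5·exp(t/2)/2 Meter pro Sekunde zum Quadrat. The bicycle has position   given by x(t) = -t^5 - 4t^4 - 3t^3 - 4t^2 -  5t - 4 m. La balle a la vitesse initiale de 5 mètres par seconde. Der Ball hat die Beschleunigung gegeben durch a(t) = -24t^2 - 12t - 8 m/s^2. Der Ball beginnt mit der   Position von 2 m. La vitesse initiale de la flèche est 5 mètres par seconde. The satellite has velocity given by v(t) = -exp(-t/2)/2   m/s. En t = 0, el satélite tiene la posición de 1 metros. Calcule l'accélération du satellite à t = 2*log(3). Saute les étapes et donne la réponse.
La réponse est 1/12.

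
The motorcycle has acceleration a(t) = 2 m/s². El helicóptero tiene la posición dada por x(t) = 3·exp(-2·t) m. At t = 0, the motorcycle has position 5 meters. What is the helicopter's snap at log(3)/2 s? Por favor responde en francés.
Nous devons dériver notre équation de la position x(t) = 3·exp(-2·t) 4 fois. La dérivée de la position donne la vitesse: v(t) = -6·exp(-2·t). La dérivée de la vitesse donne l'accélération: a(t) = 12·exp(-2·t). En dérivant l'accélération, nous obtenons le jerk: j(t) = -24·exp(-2·t). La dérivée du jerk donne le snap: s(t) = 48·exp(-2·t). En utilisant s(t) = 48·exp(-2·t) et en substituant t = log(3)/2, nous trouvons s = 16.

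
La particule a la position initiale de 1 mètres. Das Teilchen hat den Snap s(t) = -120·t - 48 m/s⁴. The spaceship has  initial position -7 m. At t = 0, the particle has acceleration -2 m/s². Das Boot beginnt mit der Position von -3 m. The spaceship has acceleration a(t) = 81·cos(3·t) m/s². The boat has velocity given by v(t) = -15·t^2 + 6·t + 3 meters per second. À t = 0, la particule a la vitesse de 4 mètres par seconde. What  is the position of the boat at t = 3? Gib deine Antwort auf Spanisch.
Debemos encontrar la antiderivada de nuestra ecuación de la velocidad v(t) = -15·t^2 + 6·t + 3 1 vez. La integral de la velocidad, con x(0) = -3, da la posición: x(t) = -5·t^3 + 3·t^2 + 3·t - 3. Tenemos la posición x(t) = -5·t^3 + 3·t^2 + 3·t - 3. Sustituyendo t = 3: x(3) = -102.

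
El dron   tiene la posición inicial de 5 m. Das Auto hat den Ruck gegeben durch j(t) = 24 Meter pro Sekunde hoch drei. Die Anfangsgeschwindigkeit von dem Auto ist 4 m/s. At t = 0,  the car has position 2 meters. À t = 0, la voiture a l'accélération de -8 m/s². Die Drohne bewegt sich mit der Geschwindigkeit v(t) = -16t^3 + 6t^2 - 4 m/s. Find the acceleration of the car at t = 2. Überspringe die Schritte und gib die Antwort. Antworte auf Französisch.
a(2) = 40.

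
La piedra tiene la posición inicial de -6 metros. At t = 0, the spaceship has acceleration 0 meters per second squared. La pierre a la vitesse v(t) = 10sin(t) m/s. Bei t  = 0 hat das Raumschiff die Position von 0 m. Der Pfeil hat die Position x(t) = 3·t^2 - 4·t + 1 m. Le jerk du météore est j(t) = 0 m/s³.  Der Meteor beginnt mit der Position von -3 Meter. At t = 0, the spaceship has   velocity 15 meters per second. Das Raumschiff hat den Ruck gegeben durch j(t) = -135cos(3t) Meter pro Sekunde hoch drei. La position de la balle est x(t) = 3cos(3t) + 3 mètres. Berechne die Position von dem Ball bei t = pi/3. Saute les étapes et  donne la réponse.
x(pi/3) = 0.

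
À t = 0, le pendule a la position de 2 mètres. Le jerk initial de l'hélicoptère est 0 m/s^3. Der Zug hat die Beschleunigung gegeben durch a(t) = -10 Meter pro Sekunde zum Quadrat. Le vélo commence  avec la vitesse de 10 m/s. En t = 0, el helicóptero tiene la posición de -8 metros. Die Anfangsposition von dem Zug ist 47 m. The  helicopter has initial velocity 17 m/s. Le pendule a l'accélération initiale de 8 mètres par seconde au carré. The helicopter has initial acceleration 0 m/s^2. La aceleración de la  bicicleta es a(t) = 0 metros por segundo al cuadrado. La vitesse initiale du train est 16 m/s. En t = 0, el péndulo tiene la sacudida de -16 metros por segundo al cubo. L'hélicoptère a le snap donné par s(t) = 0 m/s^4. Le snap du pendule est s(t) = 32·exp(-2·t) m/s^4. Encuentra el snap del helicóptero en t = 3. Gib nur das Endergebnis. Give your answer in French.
À t = 3, s = 0.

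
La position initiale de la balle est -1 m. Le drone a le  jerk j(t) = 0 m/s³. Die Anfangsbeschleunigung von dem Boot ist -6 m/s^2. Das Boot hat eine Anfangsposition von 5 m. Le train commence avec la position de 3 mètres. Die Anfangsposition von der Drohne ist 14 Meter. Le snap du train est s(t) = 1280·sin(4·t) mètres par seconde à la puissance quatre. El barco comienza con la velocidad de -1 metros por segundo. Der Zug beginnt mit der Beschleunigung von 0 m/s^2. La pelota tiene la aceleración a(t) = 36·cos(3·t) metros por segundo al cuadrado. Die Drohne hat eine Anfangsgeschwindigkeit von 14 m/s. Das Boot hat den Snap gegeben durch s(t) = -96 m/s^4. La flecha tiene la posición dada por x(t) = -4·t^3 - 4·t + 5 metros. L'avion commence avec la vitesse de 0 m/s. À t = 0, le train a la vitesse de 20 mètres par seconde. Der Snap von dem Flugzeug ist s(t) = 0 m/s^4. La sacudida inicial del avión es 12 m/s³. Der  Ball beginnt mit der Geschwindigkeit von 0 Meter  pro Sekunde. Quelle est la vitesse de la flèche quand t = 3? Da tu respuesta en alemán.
Wir müssen unsere Gleichung für die Position x(t) = -4·t^3 - 4·t + 5 1-mal ableiten. Die Ableitung von der Position ergibt die Geschwindigkeit: v(t) = -12·t^2 - 4. Wir haben die Geschwindigkeit v(t) = -12·t^2 - 4. Durch Einsetzen von t = 3: v(3) = -112.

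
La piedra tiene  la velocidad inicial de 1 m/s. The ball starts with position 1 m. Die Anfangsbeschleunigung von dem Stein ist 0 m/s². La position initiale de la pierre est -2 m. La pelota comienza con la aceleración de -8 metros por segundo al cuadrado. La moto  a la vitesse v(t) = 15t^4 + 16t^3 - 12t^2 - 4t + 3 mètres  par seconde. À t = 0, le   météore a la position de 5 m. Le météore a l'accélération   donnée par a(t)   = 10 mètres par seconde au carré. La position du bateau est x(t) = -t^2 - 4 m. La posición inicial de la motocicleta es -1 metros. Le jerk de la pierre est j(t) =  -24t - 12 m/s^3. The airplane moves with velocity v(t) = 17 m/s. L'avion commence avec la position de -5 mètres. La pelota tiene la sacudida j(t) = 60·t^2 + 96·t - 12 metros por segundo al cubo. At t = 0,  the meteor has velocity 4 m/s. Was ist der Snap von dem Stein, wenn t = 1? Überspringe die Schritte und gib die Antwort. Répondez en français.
s(1) = -24.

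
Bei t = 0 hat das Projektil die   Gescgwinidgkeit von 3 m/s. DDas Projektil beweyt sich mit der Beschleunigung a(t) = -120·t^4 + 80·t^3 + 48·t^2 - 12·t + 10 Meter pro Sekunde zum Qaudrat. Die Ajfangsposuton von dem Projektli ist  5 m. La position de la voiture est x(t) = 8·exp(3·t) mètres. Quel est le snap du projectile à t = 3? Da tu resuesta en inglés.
Starting from acceleration a(t) = -120·t^4 + 80·t^3 + 48·t^2 - 12·t + 10, we take 2 derivatives. Differentiating acceleration, we get jerk: j(t) = -480·t^3 + 240·t^2 + 96·t - 12. The derivative of jerk gives snap: s(t) = -1440·t^2 + 480·t + 96. We have snap s(t) = -1440·t^2 + 480·t + 96. Substituting t = 3: s(3) = -11424.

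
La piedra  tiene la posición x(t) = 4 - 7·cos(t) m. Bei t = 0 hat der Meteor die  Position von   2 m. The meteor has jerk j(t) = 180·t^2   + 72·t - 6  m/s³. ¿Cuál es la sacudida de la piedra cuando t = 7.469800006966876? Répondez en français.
En partant de la position x(t) = 4 - 7·cos(t), nous prenons 3 dérivées. En prenant d/dt de x(t), nous trouvons v(t) = 7·sin(t). En prenant d/dt de v(t), nous trouvons a(t) = 7·cos(t). En dérivant l'accélération, nous obtenons le jerk: j(t) = -7·sin(t). De l'équation du jerk j(t) = -7·sin(t), nous substituons t = 7.469800006966876 pour obtenir j = -6.48973828817357.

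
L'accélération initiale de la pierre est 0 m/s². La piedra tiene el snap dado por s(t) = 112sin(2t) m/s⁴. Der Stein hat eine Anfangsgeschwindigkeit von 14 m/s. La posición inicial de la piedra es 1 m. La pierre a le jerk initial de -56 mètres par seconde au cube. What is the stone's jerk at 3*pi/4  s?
To find the answer, we compute 1 integral of s(t) = 112·sin(2·t). Taking ∫s(t)dt and applying j(0) = -56, we find j(t) = -56·cos(2·t). From the given jerk equation j(t) = -56·cos(2·t), we substitute t = 3*pi/4 to get j = 0.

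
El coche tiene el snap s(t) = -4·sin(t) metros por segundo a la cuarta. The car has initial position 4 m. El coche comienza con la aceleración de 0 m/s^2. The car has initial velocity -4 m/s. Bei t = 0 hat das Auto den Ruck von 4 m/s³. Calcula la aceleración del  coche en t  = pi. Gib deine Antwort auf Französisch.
Nous devons intégrer notre équation du snap s(t) = -4·sin(t) 2 fois. L'intégrale du snap est le jerk. En utilisant j(0) = 4, nous obtenons j(t) = 4·cos(t). La primitive du jerk est l'accélération. En utilisant a(0) = 0, nous obtenons a(t) = 4·sin(t). De l'équation de l'accélération a(t) = 4·sin(t), nous substituons t = pi pour obtenir a = 0.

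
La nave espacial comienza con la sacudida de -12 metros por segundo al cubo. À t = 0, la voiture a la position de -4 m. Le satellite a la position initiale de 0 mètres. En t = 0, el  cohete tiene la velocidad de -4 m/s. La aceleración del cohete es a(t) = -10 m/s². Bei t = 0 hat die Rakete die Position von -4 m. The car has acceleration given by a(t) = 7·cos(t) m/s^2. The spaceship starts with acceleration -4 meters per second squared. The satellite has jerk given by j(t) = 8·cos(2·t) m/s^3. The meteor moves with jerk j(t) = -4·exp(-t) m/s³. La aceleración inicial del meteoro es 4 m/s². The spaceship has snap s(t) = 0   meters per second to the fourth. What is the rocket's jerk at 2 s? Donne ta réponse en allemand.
Ausgehend von der Beschleunigung a(t) = -10, nehmen wir 1 Ableitung. Die Ableitung von der Beschleunigung ergibt den Ruck: j(t) = 0. Mit j(t) = 0 und Einsetzen von t = 2, finden wir j = 0.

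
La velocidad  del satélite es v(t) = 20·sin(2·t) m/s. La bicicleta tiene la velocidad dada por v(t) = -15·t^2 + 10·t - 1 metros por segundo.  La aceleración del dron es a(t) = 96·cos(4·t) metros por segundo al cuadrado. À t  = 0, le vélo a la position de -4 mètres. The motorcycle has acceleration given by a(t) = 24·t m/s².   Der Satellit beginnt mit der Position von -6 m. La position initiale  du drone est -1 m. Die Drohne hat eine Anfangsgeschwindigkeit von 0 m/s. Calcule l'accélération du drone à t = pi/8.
Nous avons l'accélération a(t) = 96·cos(4·t). En substituant t = pi/8: a(pi/8) = 0.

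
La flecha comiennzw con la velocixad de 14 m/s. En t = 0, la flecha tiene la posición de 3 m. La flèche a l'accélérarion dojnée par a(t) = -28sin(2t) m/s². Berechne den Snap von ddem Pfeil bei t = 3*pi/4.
Wir müssen unsere Gleichung für die Beschleunigung a(t) = -28·sin(2·t) 2-mal ableiten. Durch Ableiten von der Beschleunigung erhalten wir den Ruck: j(t) = -56·cos(2·t). Mit d/dt von j(t) finden wir s(t) = 112·sin(2·t). Wir haben den Snap s(t) = 112·sin(2·t). Durch Einsetzen von t = 3*pi/4: s(3*pi/4) = -112.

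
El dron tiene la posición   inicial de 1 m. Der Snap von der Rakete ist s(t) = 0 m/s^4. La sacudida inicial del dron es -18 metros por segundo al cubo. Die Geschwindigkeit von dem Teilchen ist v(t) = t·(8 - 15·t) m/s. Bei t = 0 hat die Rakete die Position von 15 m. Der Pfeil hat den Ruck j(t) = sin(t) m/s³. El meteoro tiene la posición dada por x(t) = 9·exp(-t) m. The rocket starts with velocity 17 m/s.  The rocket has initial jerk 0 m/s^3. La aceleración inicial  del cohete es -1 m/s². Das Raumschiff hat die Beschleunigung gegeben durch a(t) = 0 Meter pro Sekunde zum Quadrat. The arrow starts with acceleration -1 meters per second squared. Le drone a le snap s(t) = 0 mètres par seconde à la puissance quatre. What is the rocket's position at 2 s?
We must find the antiderivative of our snap equation s(t) = 0 4 times. The integral of snap is jerk. Using j(0) = 0, we get j(t) = 0. Integrating jerk and using the initial condition a(0) = -1, we get a(t) = -1. The antiderivative of acceleration is velocity. Using v(0) = 17, we get v(t) = 17 - t. Taking ∫v(t)dt and applying x(0) = 15, we find x(t) = -t^2/2 + 17·t + 15. From the given position equation x(t) = -t^2/2 + 17·t + 15, we substitute t = 2 to get x = 47.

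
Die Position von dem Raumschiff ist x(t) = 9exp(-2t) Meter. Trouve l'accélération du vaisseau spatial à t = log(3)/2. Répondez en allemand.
Um dies zu lösen, müssen wir 2 Ableitungen unserer Gleichung für die Position x(t) = 9·exp(-2·t) nehmen. Die Ableitung von der Position ergibt die Geschwindigkeit: v(t) = -18·exp(-2·t). Durch Ableiten von der Geschwindigkeit erhalten wir die Beschleunigung: a(t) = 36·exp(-2·t). Mit a(t) = 36·exp(-2·t) und Einsetzen von t = log(3)/2, finden wir a = 12.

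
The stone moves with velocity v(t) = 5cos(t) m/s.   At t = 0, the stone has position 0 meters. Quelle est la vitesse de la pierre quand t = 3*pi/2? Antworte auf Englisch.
We have velocity v(t) = 5·cos(t). Substituting t = 3*pi/2: v(3*pi/2) = 0.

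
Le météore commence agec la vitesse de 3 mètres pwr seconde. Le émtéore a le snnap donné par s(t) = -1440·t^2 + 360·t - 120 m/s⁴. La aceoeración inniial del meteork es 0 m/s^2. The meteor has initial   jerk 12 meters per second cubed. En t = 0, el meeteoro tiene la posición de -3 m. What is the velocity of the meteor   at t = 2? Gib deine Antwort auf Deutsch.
Wir müssen unsere Gleichung für den Snap s(t) = -1440·t^2 + 360·t - 120 3-mal integrieren. Mit ∫s(t)dt und Anwendung von j(0) = 12, finden wir j(t) = -480·t^3 + 180·t^2 - 120·t + 12. Mit ∫j(t)dt und Anwendung von a(0) = 0, finden wir a(t) = 12·t·(-10·t^3 + 5·t^2 - 5·t + 1). Mit ∫a(t)dt und Anwendung von v(0) = 3, finden wir v(t) = -24·t^5 + 15·t^4 - 20·t^3 + 6·t^2 + 3. Aus der Gleichung für die Geschwindigkeit v(t) = -24·t^5 + 15·t^4 - 20·t^3 + 6·t^2 + 3, setzen wir t = 2 ein und erhalten v = -661.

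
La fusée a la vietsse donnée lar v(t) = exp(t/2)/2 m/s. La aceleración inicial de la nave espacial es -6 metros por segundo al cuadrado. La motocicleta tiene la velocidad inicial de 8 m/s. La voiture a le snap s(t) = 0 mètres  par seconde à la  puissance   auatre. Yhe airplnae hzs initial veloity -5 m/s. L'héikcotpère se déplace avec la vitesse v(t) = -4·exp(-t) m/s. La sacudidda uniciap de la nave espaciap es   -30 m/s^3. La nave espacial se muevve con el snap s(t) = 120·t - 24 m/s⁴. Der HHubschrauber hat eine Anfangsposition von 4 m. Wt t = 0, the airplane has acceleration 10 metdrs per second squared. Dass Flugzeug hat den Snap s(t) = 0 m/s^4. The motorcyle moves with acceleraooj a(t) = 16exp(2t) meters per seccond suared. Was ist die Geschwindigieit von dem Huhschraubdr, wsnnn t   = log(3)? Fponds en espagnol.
De la ecuación de la velocidad v(t) = -4·exp(-t), sustituimos t = log(3) para obtener v = -4/3.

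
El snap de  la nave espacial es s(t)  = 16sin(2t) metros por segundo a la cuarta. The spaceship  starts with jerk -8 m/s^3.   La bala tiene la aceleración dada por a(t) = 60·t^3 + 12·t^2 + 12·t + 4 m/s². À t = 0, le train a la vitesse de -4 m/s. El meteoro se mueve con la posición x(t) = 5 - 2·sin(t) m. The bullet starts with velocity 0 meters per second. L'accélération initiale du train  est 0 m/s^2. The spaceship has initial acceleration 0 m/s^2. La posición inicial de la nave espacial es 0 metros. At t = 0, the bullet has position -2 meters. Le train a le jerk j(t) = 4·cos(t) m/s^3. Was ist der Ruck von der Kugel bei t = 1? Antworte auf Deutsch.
Um dies zu lösen, müssen wir 1 Ableitung unserer Gleichung für die Beschleunigung a(t) = 60·t^3 + 12·t^2 + 12·t + 4 nehmen. Durch Ableiten von der Beschleunigung erhalten wir den Ruck: j(t) = 180·t^2 + 24·t + 12. Aus der Gleichung für den Ruck j(t) = 180·t^2 + 24·t + 12, setzen wir t = 1 ein und erhalten j = 216.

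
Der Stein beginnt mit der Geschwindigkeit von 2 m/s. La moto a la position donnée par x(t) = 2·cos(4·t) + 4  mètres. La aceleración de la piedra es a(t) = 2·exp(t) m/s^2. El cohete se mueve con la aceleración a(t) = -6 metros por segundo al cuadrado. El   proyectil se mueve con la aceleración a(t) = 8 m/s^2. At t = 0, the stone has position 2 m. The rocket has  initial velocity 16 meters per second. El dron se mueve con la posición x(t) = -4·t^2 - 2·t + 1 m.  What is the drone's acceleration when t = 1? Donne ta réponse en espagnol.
Para resolver esto, necesitamos tomar 2 derivadas de nuestra ecuación de la posición x(t) = -4·t^2 - 2·t + 1. Derivando la posición, obtenemos la velocidad: v(t) = -8·t - 2. Derivando la velocidad, obtenemos la aceleración: a(t) = -8. Usando a(t) = -8 y sustituyendo t = 1, encontramos a = -8.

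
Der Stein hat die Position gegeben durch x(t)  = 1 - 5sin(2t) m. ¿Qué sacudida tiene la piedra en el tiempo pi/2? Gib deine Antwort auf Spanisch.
Para resolver esto, necesitamos tomar 3 derivadas de nuestra ecuación de la posición x(t) = 1 - 5·sin(2·t). Tomando d/dt de x(t), encontramos v(t) = -10·cos(2·t). Tomando d/dt de v(t), encontramos a(t) = 20·sin(2·t). Derivando la aceleración, obtenemos la sacudida: j(t) = 40·cos(2·t). De la ecuación de la sacudida j(t) = 40·cos(2·t), sustituimos t = pi/2 para obtener j = -40.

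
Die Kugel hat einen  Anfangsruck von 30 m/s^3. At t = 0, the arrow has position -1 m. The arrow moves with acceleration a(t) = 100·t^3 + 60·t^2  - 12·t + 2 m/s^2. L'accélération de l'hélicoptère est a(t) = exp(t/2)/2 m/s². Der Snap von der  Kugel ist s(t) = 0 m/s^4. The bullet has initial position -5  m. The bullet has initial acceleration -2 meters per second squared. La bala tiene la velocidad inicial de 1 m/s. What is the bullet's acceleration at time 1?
To find the answer, we compute 2 integrals of s(t) = 0. The antiderivative of snap is jerk. Using j(0) = 30, we get j(t) = 30. Integrating jerk and using the initial condition a(0) = -2, we get a(t) = 30·t - 2. From the given acceleration equation a(t) = 30·t - 2, we substitute t = 1 to get a = 28.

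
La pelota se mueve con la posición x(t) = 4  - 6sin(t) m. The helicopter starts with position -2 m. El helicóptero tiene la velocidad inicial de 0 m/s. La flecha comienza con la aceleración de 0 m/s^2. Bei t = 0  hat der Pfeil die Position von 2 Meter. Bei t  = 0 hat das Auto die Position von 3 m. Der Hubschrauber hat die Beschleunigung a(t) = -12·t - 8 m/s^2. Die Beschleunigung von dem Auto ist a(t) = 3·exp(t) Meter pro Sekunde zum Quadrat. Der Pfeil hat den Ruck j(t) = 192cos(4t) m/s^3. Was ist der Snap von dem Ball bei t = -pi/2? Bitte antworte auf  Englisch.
Starting from position x(t) = 4 - 6·sin(t), we take 4 derivatives. The derivative of position gives velocity: v(t) = -6·cos(t). The derivative of velocity gives acceleration: a(t) = 6·sin(t). The derivative of acceleration gives jerk: j(t) = 6·cos(t). Taking d/dt of j(t), we find s(t) = -6·sin(t). We have snap s(t) = -6·sin(t). Substituting t = -pi/2: s(-pi/2) = 6.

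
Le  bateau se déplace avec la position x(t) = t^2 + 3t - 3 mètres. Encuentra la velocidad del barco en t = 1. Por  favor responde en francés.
Nous devons dériver notre équation de la position x(t) = t^2 + 3·t - 3 1 fois. En dérivant la position, nous obtenons la vitesse: v(t) = 2·t + 3. En utilisant v(t) = 2·t + 3 et en substituant t = 1, nous trouvons v = 5.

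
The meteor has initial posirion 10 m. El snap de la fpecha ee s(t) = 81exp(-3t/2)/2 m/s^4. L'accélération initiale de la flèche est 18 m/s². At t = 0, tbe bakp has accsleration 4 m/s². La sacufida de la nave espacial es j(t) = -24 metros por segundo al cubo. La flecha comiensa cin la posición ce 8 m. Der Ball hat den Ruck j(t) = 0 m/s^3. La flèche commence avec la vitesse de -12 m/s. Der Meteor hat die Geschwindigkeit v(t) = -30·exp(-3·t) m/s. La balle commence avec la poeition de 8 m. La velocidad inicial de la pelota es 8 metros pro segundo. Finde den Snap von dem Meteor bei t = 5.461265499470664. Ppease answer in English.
Starting from velocity v(t) = -30·exp(-3·t), we take 3 derivatives. The derivative of velocity gives acceleration: a(t) = 90·exp(-3·t). Taking d/dt of a(t), we find j(t) = -270·exp(-3·t). Differentiating jerk, we get snap: s(t) = 810·exp(-3·t). We have snap s(t) = 810·exp(-3·t). Substituting t = 5.461265499470664: s(5.461265499470664) = 0.0000621001439653134.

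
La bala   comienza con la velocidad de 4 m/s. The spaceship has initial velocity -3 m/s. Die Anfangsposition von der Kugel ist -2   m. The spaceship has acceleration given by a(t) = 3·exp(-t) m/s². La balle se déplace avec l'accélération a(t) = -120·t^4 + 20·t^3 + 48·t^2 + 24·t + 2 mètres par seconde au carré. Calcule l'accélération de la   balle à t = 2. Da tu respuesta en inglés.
Using a(t) = -120·t^4 + 20·t^3 + 48·t^2 + 24·t + 2 and substituting t = 2, we find a = -1518.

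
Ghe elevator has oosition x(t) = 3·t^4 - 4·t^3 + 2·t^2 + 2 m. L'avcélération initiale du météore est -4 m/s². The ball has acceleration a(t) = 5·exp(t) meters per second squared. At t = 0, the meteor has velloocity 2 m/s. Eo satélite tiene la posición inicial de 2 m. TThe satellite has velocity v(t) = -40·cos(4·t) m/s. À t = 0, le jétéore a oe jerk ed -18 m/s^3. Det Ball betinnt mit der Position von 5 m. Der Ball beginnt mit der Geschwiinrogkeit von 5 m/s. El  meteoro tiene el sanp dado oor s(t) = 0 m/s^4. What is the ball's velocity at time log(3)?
To solve this, we need to take 1 integral of our acceleration equation a(t) = 5·exp(t). Taking ∫a(t)dt and applying v(0) = 5, we find v(t) = 5·exp(t). From the given velocity equation v(t) = 5·exp(t), we substitute t = log(3) to get v = 15.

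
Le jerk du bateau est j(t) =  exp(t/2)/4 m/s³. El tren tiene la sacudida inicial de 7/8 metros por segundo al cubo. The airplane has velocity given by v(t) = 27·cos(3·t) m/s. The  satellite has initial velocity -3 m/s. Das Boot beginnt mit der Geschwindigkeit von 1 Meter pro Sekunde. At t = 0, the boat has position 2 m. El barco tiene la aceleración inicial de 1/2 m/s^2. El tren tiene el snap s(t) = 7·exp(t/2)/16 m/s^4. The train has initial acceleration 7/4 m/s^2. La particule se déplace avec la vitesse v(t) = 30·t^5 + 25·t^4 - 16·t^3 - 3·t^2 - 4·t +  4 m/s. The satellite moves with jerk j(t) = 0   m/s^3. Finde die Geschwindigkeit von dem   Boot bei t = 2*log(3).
Um dies zu lösen, müssen wir 2 Integrale unserer Gleichung für den Ruck j(t) = exp(t/2)/4 finden. Die Stammfunktion von dem Ruck ist die Beschleunigung. Mit a(0) = 1/2 erhalten wir a(t) = exp(t/2)/2. Mit ∫a(t)dt und Anwendung von v(0) = 1, finden wir v(t) = exp(t/2). Aus der Gleichung für die Geschwindigkeit v(t) = exp(t/2), setzen wir t = 2*log(3) ein und erhalten v = 3.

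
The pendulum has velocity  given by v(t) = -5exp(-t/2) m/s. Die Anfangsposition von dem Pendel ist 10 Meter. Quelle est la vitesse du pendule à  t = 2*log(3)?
Nous avons la vitesse v(t) = -5·exp(-t/2). En substituant t = 2*log(3): v(2*log(3)) = -5/3.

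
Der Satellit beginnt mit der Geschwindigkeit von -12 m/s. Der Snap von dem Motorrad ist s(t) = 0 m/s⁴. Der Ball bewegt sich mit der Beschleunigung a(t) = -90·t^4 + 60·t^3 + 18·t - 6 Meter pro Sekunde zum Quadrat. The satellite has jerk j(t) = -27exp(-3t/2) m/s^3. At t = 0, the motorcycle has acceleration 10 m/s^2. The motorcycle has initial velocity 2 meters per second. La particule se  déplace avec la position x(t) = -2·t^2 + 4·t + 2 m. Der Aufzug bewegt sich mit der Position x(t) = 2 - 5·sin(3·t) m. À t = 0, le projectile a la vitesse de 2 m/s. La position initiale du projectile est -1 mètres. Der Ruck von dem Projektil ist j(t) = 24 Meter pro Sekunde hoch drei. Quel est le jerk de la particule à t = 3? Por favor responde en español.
Para resolver esto, necesitamos tomar 3 derivadas de nuestra ecuación de la posición x(t) = -2·t^2 + 4·t + 2. Derivando la posición, obtenemos la velocidad: v(t) = 4 - 4·t. La derivada de la velocidad da la aceleración: a(t) = -4. Tomando d/dt de a(t), encontramos j(t) = 0. Usando j(t) = 0 y sustituyendo t = 3, encontramos j = 0.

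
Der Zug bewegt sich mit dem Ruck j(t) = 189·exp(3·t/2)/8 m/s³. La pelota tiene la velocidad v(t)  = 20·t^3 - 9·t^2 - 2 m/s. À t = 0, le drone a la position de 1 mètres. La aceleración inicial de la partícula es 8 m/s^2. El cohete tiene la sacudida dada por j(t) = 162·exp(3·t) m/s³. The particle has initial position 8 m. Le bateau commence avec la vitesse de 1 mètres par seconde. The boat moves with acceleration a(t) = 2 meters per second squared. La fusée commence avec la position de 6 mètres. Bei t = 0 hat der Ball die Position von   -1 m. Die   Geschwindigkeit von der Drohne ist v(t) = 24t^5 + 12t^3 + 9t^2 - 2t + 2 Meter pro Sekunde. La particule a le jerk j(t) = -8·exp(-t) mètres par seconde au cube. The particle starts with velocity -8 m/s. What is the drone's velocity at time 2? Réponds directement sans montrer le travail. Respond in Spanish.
v(2) = 898.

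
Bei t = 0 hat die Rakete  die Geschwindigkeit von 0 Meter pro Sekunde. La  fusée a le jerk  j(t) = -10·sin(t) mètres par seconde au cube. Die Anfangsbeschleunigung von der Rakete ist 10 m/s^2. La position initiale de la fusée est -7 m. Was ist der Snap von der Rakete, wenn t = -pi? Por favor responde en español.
Debemos derivar nuestra ecuación de la sacudida j(t) = -10·sin(t) 1 vez. La derivada de la sacudida da el snap: s(t) = -10·cos(t). Tenemos el snap s(t) = -10·cos(t). Sustituyendo t = -pi: s(-pi) = 10.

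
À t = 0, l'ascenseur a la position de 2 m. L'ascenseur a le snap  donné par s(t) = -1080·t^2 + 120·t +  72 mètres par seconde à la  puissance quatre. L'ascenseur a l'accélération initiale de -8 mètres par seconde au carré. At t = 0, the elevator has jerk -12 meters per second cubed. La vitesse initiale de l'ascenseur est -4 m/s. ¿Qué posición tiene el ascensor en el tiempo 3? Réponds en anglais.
We need to integrate our snap equation s(t) = -1080·t^2 + 120·t + 72 4 times. The integral of snap, with j(0) = -12, gives jerk: j(t) = -360·t^3 + 60·t^2 + 72·t - 12. The integral of jerk, with a(0) = -8, gives acceleration: a(t) = -90·t^4 + 20·t^3 + 36·t^2 - 12·t - 8. Taking ∫a(t)dt and applying v(0) = -4, we find v(t) = -18·t^5 + 5·t^4 + 12·t^3 - 6·t^2 - 8·t - 4. The integral of velocity is position. Using x(0) = 2, we get x(t) = -3·t^6 + t^5 + 3·t^4 - 2·t^3 - 4·t^2 - 4·t + 2. From the given position equation x(t) = -3·t^6 + t^5 + 3·t^4 - 2·t^3 - 4·t^2 - 4·t + 2, we substitute t = 3 to get x = -1801.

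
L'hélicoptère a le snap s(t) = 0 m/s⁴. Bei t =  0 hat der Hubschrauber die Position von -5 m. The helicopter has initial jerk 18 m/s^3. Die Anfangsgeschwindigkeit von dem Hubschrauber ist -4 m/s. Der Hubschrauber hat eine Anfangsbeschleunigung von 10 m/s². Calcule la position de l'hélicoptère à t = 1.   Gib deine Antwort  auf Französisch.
Pour résoudre ceci, nous devons prendre 4 primitives de notre équation du snap s(t) = 0. En intégrant le snap et en utilisant la condition initiale j(0) = 18, nous obtenons j(t) = 18. En prenant ∫j(t)dt et en appliquant a(0) = 10, nous trouvons a(t) = 18·t + 10. L'intégrale de l'accélération est la vitesse. En utilisant v(0) = -4, nous obtenons v(t) = 9·t^2 + 10·t - 4. L'intégrale de la vitesse, avec x(0) = -5, donne la position: x(t) = 3·t^3 + 5·t^2 - 4·t - 5. En utilisant x(t) = 3·t^3 + 5·t^2 - 4·t - 5 et en substituant t = 1, nous trouvons x = -1.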